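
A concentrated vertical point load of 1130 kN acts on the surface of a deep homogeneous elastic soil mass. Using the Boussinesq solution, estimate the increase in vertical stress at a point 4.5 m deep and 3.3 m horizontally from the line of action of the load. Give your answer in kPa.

Δσ_z ≈ 9.09 kPa

Boussinesq vertical stress below a point load on an elastic half-space:
Δσ_z = 3P/(2πz²) · [1 + (r/z)²]^(−5/2)
r/z = 3.3/4.5 = 0.73333; [1+(r/z)²]^(−5/2) = 0.34101.
Δσ_z = 3×1130/(2π×4.5²) × 0.34101 = 26.644 × 0.34101 = 9.086 kPa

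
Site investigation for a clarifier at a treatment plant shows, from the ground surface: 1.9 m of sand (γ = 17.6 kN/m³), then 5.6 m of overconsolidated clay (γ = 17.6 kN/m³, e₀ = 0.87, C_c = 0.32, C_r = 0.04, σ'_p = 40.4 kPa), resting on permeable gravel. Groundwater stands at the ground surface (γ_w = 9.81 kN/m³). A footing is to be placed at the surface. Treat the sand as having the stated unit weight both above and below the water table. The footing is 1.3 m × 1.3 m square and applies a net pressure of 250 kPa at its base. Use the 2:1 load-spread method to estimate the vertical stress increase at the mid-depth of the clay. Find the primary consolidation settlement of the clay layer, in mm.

S_c ≈ 79.9 mm

Mid-depth of clay below the ground surface: z = 1.9 + 5.6/2 = 4.7 m.
Total vertical stress at mid-clay: σ_v = 17.6×1.9 + 17.6×2.8 = 82.72 kPa.
Pore pressure: u = 9.81×(4.7 − 0) = 46.107 kPa.
Initial effective stress: σ'_0 = σ_v − u = 82.72 − 46.107 = 36.613 kPa.
Stress increase at mid-clay by the 2:1 spreading method:
Δσ = qBL/((B+z)(L+z)) = 250×1.3×1.3/((1.3+4.7)(1.3+4.7)) = 11.736 kPa
Final effective stress: σ'_f = 36.613 + 11.736 = 48.349 kPa.
σ'_f = 48.349 > σ'_p = 40.4 kPa, so the stress path crosses the preconsolidation pressure — recompression up to σ'_p, then virgin compression beyond:
S_c = H/(1+e₀)·[C_r·log₁₀(σ'_p/σ'_0) + C_c·log₁₀(σ'_f/σ'_p)]
    = 5.6/1.87 × [0.04×log₁₀(40.4/36.613) + 0.32×log₁₀(48.349/40.4)]
    = 2.9947 × [0.0017098 + 0.024962] = 0.07987 m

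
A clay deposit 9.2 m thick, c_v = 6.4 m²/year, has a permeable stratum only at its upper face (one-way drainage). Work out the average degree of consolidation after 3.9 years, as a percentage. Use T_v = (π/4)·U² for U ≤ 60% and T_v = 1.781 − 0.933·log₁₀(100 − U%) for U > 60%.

Drainage path length: H_d = H = 9.2 m (single drainage).
T_v = c_v·t/H_d² = 6.4×3.9/9.2² = 0.2949.
T_v = 0.2949 corresponds to the U > 60% branch:
U = 1 − 10^((1.781 − T_v)/0.933)/100 = 0.6084

U ≈ 60.8 %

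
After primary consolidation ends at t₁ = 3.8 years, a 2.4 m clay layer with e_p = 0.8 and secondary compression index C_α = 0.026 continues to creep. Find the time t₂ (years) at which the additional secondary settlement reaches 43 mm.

S_s = C_α·H/(1+e_p)·log₁₀(t₂/t₁) ⇒ log₁₀(t₂/t₁) = S_s·(1+e_p)/(C_α·H).
log₁₀(t₂/t₁) = 0.043 × (1+0.8) / (0.026×2.4) = 1.24
t₂ = t₁ × 10^1.24 = 3.8 × 17.39 = 66.09 years

t₂ ≈ 66.1 years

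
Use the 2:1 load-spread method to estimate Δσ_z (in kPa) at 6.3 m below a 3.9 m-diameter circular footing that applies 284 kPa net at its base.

Δσ_z ≈ 41.5 kPa

By the 2:1 method the load spreads at 1 horizontal : 2 vertical, so at depth z the loaded area has grown by z in each plan dimension:
Δσ ≈ qD²/(D+z)² = 284×3.9²/(3.9+6.3)² = 41.519 kPa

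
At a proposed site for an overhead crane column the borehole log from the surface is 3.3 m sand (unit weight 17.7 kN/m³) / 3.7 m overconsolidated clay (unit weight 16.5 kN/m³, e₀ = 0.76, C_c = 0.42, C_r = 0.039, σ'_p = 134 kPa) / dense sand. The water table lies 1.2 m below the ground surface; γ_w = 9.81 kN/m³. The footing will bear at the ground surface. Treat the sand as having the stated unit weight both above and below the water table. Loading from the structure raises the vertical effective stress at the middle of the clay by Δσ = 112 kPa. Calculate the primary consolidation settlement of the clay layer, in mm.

S_c ≈ 108 mm

Mid-depth of clay below the ground surface: z = 3.3 + 3.7/2 = 5.15 m.
Total vertical stress at mid-clay: σ_v = 17.7×3.3 + 16.5×1.85 = 88.935 kPa.
Pore pressure: u = 9.81×(5.15 − 1.2) = 38.75 kPa.
Initial effective stress: σ'_0 = σ_v − u = 88.935 − 38.75 = 50.185 kPa.
Final effective stress: σ'_f = 50.185 + 112 = 162.19 kPa.
σ'_f = 162.19 > σ'_p = 134 kPa, so the stress path crosses the preconsolidation pressure — recompression up to σ'_p, then virgin compression beyond:
S_c = H/(1+e₀)·[C_r·log₁₀(σ'_p/σ'_0) + C_c·log₁₀(σ'_f/σ'_p)]
    = 3.7/1.76 × [0.039×log₁₀(134/50.185) + 0.42×log₁₀(162.19/134)]
    = 2.1023 × [0.016635 + 0.034826] = 0.1082 m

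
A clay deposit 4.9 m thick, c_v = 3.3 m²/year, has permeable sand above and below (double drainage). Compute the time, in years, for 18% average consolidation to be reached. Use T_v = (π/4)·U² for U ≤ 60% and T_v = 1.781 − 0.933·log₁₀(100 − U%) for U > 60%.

t ≈ 0.0463 years

Drainage path length: H_d = H/2 = 2.45 m (double drainage).
U ≤ 60%: T_v = (π/4)·U² = (π/4)×0.18² = 0.025447.
t = T_v·H_d²/c_v = 0.025447×2.45²/3.3 = 0.04629 years.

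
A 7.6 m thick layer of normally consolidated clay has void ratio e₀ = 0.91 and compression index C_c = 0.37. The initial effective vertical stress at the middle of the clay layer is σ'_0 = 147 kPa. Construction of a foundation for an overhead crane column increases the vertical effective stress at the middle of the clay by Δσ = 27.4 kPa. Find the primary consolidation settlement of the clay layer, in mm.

S_c ≈ 109 mm

Final effective stress: σ'_f = σ'_0 + Δσ = 147 + 27.4 = 174.4 kPa.
Normally consolidated clay, so the full stress increment lies on the virgin compression line:
S_c = C_c·H/(1+e₀)·log₁₀(σ'_f/σ'_0) = 0.37×7.6/(1+0.91)×log₁₀(174.4/147)
    = 1.4723 × 0.074229 = 0.1093 m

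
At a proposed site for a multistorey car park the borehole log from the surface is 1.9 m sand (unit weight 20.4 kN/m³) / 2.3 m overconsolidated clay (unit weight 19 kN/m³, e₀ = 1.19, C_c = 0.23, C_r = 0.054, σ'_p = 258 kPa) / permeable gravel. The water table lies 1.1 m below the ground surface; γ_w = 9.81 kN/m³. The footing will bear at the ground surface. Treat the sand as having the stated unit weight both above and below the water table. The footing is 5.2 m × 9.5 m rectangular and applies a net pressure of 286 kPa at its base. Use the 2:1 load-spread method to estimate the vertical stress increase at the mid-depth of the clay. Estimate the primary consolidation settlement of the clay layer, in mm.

Mid-depth of clay below the ground surface: z = 1.9 + 2.3/2 = 3.05 m.
Total vertical stress at mid-clay: σ_v = 20.4×1.9 + 19×1.15 = 60.61 kPa.
Pore pressure: u = 9.81×(3.05 − 1.1) = 19.13 kPa.
Initial effective stress: σ'_0 = σ_v − u = 60.61 − 19.13 = 41.48 kPa.
Stress increase at mid-clay by the 2:1 spreading method:
Δσ = qBL/((B+z)(L+z)) = 286×5.2×9.5/((5.2+3.05)(9.5+3.05)) = 136.46 kPa
Final effective stress: σ'_f = 41.48 + 136.46 = 177.94 kPa.
σ'_f = 177.94 ≤ σ'_p = 258 kPa, so the clay remains overconsolidated and only the recompression index applies:
S_c = C_r·H/(1+e₀)·log₁₀(σ'_f/σ'_0) = 0.054×2.3/2.19×log₁₀(177.94/41.48)
    = 0.056711 × 0.63243 = 0.03587 m

S_c ≈ 35.9 mm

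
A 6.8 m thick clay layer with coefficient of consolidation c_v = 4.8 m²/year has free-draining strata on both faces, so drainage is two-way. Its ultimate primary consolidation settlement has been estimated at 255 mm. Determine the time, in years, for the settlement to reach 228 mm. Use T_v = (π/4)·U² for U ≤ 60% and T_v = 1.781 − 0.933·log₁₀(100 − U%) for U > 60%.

t ≈ 1.99 years

Drainage path length: H_d = H/2 = 3.4 m (double drainage).
U = S(t)/S_ult = 228/255 = 0.8941.
U > 60%: T_v = 1.781 − 0.933·log₁₀(100 − 89.412) = 0.82484.
t = T_v·H_d²/c_v = 0.82484×3.4²/4.8 = 1.986 years.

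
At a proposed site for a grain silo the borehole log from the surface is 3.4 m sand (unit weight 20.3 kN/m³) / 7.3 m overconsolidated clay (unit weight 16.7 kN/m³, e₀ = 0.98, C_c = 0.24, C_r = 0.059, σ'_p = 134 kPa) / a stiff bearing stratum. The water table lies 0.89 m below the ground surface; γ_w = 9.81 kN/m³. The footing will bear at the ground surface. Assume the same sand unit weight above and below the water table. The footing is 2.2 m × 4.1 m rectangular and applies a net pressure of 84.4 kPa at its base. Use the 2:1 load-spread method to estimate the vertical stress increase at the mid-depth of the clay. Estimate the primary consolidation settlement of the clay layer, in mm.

S_c ≈ 9.53 mm

Mid-depth of clay below the ground surface: z = 3.4 + 7.3/2 = 7.05 m.
Total vertical stress at mid-clay: σ_v = 20.3×3.4 + 16.7×3.65 = 129.97 kPa.
Pore pressure: u = 9.81×(7.05 − 0.89) = 60.43 kPa.
Initial effective stress: σ'_0 = σ_v − u = 129.97 − 60.43 = 69.54 kPa.
Stress increase at mid-clay by the 2:1 spreading method:
Δσ = qBL/((B+z)(L+z)) = 84.4×2.2×4.1/((2.2+7.05)(4.1+7.05)) = 7.3813 kPa
Final effective stress: σ'_f = 69.54 + 7.3813 = 76.921 kPa.
σ'_f = 76.921 ≤ σ'_p = 134 kPa, so the clay remains overconsolidated and only the recompression index applies:
S_c = C_r·H/(1+e₀)·log₁₀(σ'_f/σ'_0) = 0.059×7.3/1.98×log₁₀(76.921/69.54)
    = 0.21753 × 0.04381 = 0.00953 m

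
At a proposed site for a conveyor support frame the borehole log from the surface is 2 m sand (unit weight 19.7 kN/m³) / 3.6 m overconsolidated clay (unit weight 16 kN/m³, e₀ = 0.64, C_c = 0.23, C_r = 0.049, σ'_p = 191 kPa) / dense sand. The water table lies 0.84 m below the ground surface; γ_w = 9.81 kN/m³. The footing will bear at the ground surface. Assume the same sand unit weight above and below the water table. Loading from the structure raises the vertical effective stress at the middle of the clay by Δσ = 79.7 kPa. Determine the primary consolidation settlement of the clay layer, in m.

S_c ≈ 0.0519 m

Mid-depth of clay below the ground surface: z = 2 + 3.6/2 = 3.8 m.
Total vertical stress at mid-clay: σ_v = 19.7×2 + 16×1.8 = 68.2 kPa.
Pore pressure: u = 9.81×(3.8 − 0.84) = 29.038 kPa.
Initial effective stress: σ'_0 = σ_v − u = 68.2 − 29.038 = 39.162 kPa.
Final effective stress: σ'_f = 39.162 + 79.7 = 118.86 kPa.
σ'_f = 118.86 ≤ σ'_p = 191 kPa, so the clay remains overconsolidated and only the recompression index applies:
S_c = C_r·H/(1+e₀)·log₁₀(σ'_f/σ'_0) = 0.049×3.6/1.64×log₁₀(118.86/39.162)
    = 0.10756 × 0.48217 = 0.05186 m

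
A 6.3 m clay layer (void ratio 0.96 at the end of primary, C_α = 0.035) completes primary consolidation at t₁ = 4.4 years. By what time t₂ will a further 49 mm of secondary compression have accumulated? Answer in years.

S_s = C_α·H/(1+e_p)·log₁₀(t₂/t₁) ⇒ log₁₀(t₂/t₁) = S_s·(1+e_p)/(C_α·H).
log₁₀(t₂/t₁) = 0.049 × (1+0.96) / (0.035×6.3) = 0.4356
t₂ = t₁ × 10^0.4356 = 4.4 × 2.726 = 12 years

t₂ ≈ 12 years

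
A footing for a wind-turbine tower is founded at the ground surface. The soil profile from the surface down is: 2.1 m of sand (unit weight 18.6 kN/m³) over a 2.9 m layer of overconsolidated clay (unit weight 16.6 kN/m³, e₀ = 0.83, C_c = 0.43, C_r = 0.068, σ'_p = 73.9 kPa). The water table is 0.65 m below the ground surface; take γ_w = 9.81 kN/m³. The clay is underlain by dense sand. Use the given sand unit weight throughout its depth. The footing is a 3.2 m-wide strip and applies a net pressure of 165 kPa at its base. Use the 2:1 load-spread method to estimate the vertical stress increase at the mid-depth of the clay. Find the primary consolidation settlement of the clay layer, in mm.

S_c ≈ 161 mm

Mid-depth of clay below the ground surface: z = 2.1 + 2.9/2 = 3.55 m.
Total vertical stress at mid-clay: σ_v = 18.6×2.1 + 16.6×1.45 = 63.13 kPa.
Pore pressure: u = 9.81×(3.55 − 0.65) = 28.449 kPa.
Initial effective stress: σ'_0 = σ_v − u = 63.13 − 28.449 = 34.681 kPa.
Stress increase at mid-clay by the 2:1 spreading method:
Δσ = qB/(B+z) = 165×3.2/(3.2+3.55) = 78.222 kPa
Final effective stress: σ'_f = 34.681 + 78.222 = 112.9 kPa.
σ'_f = 112.9 > σ'_p = 73.9 kPa, so the stress path crosses the preconsolidation pressure — recompression up to σ'_p, then virgin compression beyond:
S_c = H/(1+e₀)·[C_r·log₁₀(σ'_p/σ'_0) + C_c·log₁₀(σ'_f/σ'_p)]
    = 2.9/1.83 × [0.068×log₁₀(73.9/34.681) + 0.43×log₁₀(112.9/73.9)]
    = 1.5847 × [0.022342 + 0.079141] = 0.1608 m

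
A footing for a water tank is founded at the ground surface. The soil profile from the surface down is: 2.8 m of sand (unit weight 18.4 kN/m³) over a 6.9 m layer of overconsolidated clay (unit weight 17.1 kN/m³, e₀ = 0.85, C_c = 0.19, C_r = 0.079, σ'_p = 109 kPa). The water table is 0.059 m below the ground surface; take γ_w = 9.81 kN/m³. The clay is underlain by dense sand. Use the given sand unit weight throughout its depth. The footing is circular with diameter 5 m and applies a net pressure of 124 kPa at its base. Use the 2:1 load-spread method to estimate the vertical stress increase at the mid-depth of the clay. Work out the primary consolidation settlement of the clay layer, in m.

Mid-depth of clay below the ground surface: z = 2.8 + 6.9/2 = 6.25 m.
Total vertical stress at mid-clay: σ_v = 18.4×2.8 + 17.1×3.45 = 110.52 kPa.
Pore pressure: u = 9.81×(6.25 − 0.059) = 60.734 kPa.
Initial effective stress: σ'_0 = σ_v − u = 110.52 − 60.734 = 49.786 kPa.
Stress increase at mid-clay by the 2:1 spreading method:
Δσ ≈ qD²/(D+z)² = 124×5²/(5+6.25)² = 24.494 kPa
Final effective stress: σ'_f = 49.786 + 24.494 = 74.28 kPa.
σ'_f = 74.28 ≤ σ'_p = 109 kPa, so the clay remains overconsolidated and only the recompression index applies:
S_c = C_r·H/(1+e₀)·log₁₀(σ'_f/σ'_0) = 0.079×6.9/1.85×log₁₀(74.28/49.786)
    = 0.29465 × 0.17376 = 0.0512 m

S_c ≈ 0.0512 m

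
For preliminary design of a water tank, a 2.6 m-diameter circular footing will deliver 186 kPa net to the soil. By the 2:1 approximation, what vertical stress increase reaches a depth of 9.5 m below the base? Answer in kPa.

By the 2:1 method the load spreads at 1 horizontal : 2 vertical, so at depth z the loaded area has grown by z in each plan dimension:
Δσ ≈ qD²/(D+z)² = 186×2.6²/(2.6+9.5)² = 8.5879 kPa

Δσ_z ≈ 8.59 kPa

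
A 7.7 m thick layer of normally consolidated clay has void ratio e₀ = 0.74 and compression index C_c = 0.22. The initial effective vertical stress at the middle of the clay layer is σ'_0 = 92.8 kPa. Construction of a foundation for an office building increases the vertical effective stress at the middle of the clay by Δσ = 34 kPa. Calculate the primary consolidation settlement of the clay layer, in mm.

Final effective stress: σ'_f = σ'_0 + Δσ = 92.8 + 34 = 126.8 kPa.
Normally consolidated clay, so the full stress increment lies on the virgin compression line:
S_c = C_c·H/(1+e₀)·log₁₀(σ'_f/σ'_0) = 0.22×7.7/(1+0.74)×log₁₀(126.8/92.8)
    = 0.97356 × 0.13557 = 0.132 m

S_c ≈ 132 mm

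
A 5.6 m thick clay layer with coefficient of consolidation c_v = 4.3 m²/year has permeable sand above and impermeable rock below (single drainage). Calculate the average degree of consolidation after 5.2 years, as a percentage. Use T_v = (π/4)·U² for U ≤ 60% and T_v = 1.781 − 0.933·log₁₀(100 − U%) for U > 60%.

Drainage path length: H_d = H = 5.6 m (single drainage).
T_v = c_v·t/H_d² = 4.3×5.2/5.6² = 0.71301.
T_v = 0.71301 corresponds to the U > 60% branch:
U = 1 − 10^((1.781 − T_v)/0.933)/100 = 0.8605

U ≈ 86 %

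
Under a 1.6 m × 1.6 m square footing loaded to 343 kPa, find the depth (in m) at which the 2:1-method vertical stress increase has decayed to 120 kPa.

z ≈ 1.11 m

2:1 spreading — at depth z the loaded area has grown by z in each plan dimension:
qB²/(B+z)² = Δσ_z ⇒ z = B(√(q/Δσ_z) − 1) = 1.6×(√(343/120) − 1) = 1.105 m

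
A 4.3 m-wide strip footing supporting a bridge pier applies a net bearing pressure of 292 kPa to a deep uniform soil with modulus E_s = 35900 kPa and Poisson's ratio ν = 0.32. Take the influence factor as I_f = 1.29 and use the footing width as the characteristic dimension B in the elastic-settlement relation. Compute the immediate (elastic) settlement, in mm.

S_e ≈ 40.5 mm

Immediate (elastic) settlement: S_e = q·B·(1−ν²)/E_s · I_f.
S_e = 292 × 4.3 × (1 − 0.32²) / 35900 × 1.29
    = 292 × 4.3 × 0.8976 / 35900 × 1.29
    = 0.0405 m = 40.5 mm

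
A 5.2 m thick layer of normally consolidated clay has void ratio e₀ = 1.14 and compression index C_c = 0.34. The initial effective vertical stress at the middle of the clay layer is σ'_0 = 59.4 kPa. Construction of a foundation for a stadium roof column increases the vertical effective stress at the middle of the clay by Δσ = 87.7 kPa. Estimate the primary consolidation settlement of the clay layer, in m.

S_c ≈ 0.325 m

Final effective stress: σ'_f = σ'_0 + Δσ = 59.4 + 87.7 = 147.1 kPa.
Normally consolidated clay, so the full stress increment lies on the virgin compression line:
S_c = C_c·H/(1+e₀)·log₁₀(σ'_f/σ'_0) = 0.34×5.2/(1+1.14)×log₁₀(147.1/59.4)
    = 0.82617 × 0.39383 = 0.3254 m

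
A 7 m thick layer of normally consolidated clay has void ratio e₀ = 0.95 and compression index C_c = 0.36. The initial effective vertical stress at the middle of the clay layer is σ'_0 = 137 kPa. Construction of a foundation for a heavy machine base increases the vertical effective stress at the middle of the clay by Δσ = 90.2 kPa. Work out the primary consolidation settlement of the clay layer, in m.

S_c ≈ 0.284 m

Final effective stress: σ'_f = σ'_0 + Δσ = 137 + 90.2 = 227.2 kPa.
Normally consolidated clay, so the full stress increment lies on the virgin compression line:
S_c = C_c·H/(1+e₀)·log₁₀(σ'_f/σ'_0) = 0.36×7/(1+0.95)×log₁₀(227.2/137)
    = 1.2923 × 0.21969 = 0.2839 m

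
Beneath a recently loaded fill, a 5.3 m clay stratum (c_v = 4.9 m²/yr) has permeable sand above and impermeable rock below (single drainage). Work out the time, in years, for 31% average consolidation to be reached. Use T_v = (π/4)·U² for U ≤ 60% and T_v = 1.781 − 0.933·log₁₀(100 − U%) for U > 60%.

t ≈ 0.433 years

Drainage path length: H_d = H = 5.3 m (single drainage).
U ≤ 60%: T_v = (π/4)·U² = (π/4)×0.31² = 0.075477.
t = T_v·H_d²/c_v = 0.075477×5.3²/4.9 = 0.4327 years.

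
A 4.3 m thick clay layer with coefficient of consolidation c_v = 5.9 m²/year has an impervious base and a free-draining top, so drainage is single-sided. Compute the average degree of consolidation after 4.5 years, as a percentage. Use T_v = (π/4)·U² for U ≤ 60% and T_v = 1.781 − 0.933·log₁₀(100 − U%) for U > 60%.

U ≈ 97.7 %

Drainage path length: H_d = H = 4.3 m (single drainage).
T_v = c_v·t/H_d² = 5.9×4.5/4.3² = 1.4359.
T_v = 1.4359 corresponds to the U > 60% branch:
U = 1 − 10^((1.781 − T_v)/0.933)/100 = 0.9766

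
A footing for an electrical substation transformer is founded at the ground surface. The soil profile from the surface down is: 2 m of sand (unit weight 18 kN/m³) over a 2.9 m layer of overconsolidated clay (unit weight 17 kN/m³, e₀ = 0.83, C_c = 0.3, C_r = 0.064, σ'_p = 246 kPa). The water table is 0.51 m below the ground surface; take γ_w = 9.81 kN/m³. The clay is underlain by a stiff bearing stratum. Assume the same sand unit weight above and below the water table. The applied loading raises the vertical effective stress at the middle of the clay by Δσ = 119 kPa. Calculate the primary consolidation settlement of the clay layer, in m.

Mid-depth of clay below the ground surface: z = 2 + 2.9/2 = 3.45 m.
Total vertical stress at mid-clay: σ_v = 18×2 + 17×1.45 = 60.65 kPa.
Pore pressure: u = 9.81×(3.45 − 0.51) = 28.841 kPa.
Initial effective stress: σ'_0 = σ_v − u = 60.65 − 28.841 = 31.809 kPa.
Final effective stress: σ'_f = 31.809 + 119 = 150.81 kPa.
σ'_f = 150.81 ≤ σ'_p = 246 kPa, so the clay remains overconsolidated and only the recompression index applies:
S_c = C_r·H/(1+e₀)·log₁₀(σ'_f/σ'_0) = 0.064×2.9/1.83×log₁₀(150.81/31.809)
    = 0.10142 × 0.67588 = 0.06855 m

S_c ≈ 0.0685 m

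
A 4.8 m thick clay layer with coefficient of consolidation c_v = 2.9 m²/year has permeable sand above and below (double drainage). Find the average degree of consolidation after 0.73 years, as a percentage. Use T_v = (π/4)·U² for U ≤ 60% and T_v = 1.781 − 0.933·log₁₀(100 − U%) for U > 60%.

Drainage path length: H_d = H/2 = 2.4 m (double drainage).
T_v = c_v·t/H_d² = 2.9×0.73/2.4² = 0.36753.
T_v = 0.36753 corresponds to the U > 60% branch:
U = 1 − 10^((1.781 − T_v)/0.933)/100 = 0.6727

U ≈ 67.3 %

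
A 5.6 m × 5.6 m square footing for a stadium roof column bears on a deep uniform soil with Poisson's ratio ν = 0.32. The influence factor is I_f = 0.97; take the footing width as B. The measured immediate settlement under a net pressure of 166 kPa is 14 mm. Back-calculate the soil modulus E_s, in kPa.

S_e = q·B·(1−ν²)/E_s · I_f  ⇒  E_s = q·B·(1−ν²)·I_f / S_e.
E_s = 166 × 5.6 × 0.8976 × 0.97 / 0.014 = 57810 kPa

E_s ≈ 57800 kPa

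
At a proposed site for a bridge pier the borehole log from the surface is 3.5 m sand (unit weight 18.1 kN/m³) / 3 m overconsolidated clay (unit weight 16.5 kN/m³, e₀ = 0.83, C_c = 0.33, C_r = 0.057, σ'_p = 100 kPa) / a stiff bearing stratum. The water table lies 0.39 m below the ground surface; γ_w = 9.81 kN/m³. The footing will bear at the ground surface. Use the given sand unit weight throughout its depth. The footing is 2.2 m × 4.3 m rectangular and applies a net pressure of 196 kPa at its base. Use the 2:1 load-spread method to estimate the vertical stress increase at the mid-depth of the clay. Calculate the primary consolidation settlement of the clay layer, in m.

S_c ≈ 0.0202 m

Mid-depth of clay below the ground surface: z = 3.5 + 3/2 = 5 m.
Total vertical stress at mid-clay: σ_v = 18.1×3.5 + 16.5×1.5 = 88.1 kPa.
Pore pressure: u = 9.81×(5 − 0.39) = 45.224 kPa.
Initial effective stress: σ'_0 = σ_v − u = 88.1 − 45.224 = 42.876 kPa.
Stress increase at mid-clay by the 2:1 spreading method:
Δσ = qBL/((B+z)(L+z)) = 196×2.2×4.3/((2.2+5)(4.3+5)) = 27.691 kPa
Final effective stress: σ'_f = 42.876 + 27.691 = 70.567 kPa.
σ'_f = 70.567 ≤ σ'_p = 100 kPa, so the clay remains overconsolidated and only the recompression index applies:
S_c = C_r·H/(1+e₀)·log₁₀(σ'_f/σ'_0) = 0.057×3/1.83×log₁₀(70.567/42.876)
    = 0.09344 × 0.21639 = 0.02022 m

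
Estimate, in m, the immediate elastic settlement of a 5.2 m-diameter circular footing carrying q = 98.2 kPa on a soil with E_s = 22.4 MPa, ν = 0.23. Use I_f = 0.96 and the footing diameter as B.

S_e ≈ 0.0207 m

Immediate (elastic) settlement: S_e = q·B·(1−ν²)/E_s · I_f.
E_s = 22.4 MPa = 22400 kPa.
S_e = 98.2 × 5.2 × (1 − 0.23²) / 22400 × 0.96
    = 98.2 × 5.2 × 0.9471 / 22400 × 0.96
    = 0.02073 m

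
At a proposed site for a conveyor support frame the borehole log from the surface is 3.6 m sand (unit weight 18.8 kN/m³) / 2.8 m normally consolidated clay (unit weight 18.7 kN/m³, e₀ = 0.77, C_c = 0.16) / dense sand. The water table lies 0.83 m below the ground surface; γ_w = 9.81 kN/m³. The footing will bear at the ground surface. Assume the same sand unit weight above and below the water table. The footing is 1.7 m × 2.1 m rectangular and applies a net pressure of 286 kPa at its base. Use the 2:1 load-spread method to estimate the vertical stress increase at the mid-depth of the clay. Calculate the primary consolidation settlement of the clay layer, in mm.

Mid-depth of clay below the ground surface: z = 3.6 + 2.8/2 = 5 m.
Total vertical stress at mid-clay: σ_v = 18.8×3.6 + 18.7×1.4 = 93.86 kPa.
Pore pressure: u = 9.81×(5 − 0.83) = 40.908 kPa.
Initial effective stress: σ'_0 = σ_v − u = 93.86 − 40.908 = 52.952 kPa.
Stress increase at mid-clay by the 2:1 spreading method:
Δσ = qBL/((B+z)(L+z)) = 286×1.7×2.1/((1.7+5)(2.1+5)) = 21.464 kPa
Final effective stress: σ'_f = σ'_0 + Δσ = 52.952 + 21.464 = 74.416 kPa.
Normally consolidated clay, so the full stress increment lies on the virgin compression line:
S_c = C_c·H/(1+e₀)·log₁₀(σ'_f/σ'_0) = 0.16×2.8/(1+0.77)×log₁₀(74.416/52.952)
    = 0.25311 × 0.14778 = 0.0374 m

S_c ≈ 37.4 mm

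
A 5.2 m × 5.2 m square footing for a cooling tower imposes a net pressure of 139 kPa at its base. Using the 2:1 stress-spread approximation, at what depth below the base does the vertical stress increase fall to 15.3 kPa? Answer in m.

2:1 spreading — at depth z the loaded area has grown by z in each plan dimension:
qB²/(B+z)² = Δσ_z ⇒ z = B(√(q/Δσ_z) − 1) = 5.2×(√(139/15.3) − 1) = 10.47 m

z ≈ 10.5 m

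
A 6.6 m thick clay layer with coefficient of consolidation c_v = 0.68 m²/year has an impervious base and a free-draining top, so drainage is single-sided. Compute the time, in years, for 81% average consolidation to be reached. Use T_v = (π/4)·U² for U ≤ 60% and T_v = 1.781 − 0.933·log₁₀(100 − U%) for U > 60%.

t ≈ 37.7 years

Drainage path length: H_d = H = 6.6 m (single drainage).
U > 60%: T_v = 1.781 − 0.933·log₁₀(100 − 81) = 0.58792.
t = T_v·H_d²/c_v = 0.58792×6.6²/0.68 = 37.66 years.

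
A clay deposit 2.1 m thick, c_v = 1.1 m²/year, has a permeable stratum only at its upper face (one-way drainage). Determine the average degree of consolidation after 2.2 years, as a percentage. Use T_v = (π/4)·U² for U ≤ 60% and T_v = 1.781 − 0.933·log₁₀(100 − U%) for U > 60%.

U ≈ 79.1 %

Drainage path length: H_d = H = 2.1 m (single drainage).
T_v = c_v·t/H_d² = 1.1×2.2/2.1² = 0.54875.
T_v = 0.54875 corresponds to the U > 60% branch:
U = 1 − 10^((1.781 − T_v)/0.933)/100 = 0.7907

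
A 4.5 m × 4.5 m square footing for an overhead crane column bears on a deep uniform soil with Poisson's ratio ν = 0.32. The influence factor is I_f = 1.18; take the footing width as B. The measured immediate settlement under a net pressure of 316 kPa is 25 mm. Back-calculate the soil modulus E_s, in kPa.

E_s ≈ 60200 kPa

S_e = q·B·(1−ν²)/E_s · I_f  ⇒  E_s = q·B·(1−ν²)·I_f / S_e.
E_s = 316 × 4.5 × 0.8976 × 1.18 / 0.025 = 60250 kPa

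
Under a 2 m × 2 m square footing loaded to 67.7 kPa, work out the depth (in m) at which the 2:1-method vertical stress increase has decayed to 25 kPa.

z ≈ 1.29 m

2:1 spreading — at depth z the loaded area has grown by z in each plan dimension:
qB²/(B+z)² = Δσ_z ⇒ z = B(√(q/Δσ_z) − 1) = 2×(√(67.7/25) − 1) = 1.291 m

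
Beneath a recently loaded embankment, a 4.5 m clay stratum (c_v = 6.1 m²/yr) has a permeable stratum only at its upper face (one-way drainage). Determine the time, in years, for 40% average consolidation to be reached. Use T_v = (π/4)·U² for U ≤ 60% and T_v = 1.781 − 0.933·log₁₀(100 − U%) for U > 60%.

Drainage path length: H_d = H = 4.5 m (single drainage).
U ≤ 60%: T_v = (π/4)·U² = (π/4)×0.4² = 0.12566.
t = T_v·H_d²/c_v = 0.12566×4.5²/6.1 = 0.4172 years.

t ≈ 0.417 years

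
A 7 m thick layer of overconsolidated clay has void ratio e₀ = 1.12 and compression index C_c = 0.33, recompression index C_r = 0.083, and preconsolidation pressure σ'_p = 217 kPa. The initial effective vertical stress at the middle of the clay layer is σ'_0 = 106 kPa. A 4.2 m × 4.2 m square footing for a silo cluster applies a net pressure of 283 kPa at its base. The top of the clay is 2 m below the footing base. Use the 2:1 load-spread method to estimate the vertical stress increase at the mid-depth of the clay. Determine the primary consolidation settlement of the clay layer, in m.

S_c ≈ 0.0483 m

Mid-depth of clay below the footing base: z = 2 + 7/2 = 5.5 m.
Stress increase at mid-clay by the 2:1 spreading method:
Δσ = qBL/((B+z)(L+z)) = 283×4.2×4.2/((4.2+5.5)(4.2+5.5)) = 53.057 kPa
Final effective stress: σ'_f = 106 + 53.057 = 159.06 kPa.
σ'_f = 159.06 ≤ σ'_p = 217 kPa, so the clay remains overconsolidated and only the recompression index applies:
S_c = C_r·H/(1+e₀)·log₁₀(σ'_f/σ'_0) = 0.083×7/2.12×log₁₀(159.06/106)
    = 0.27406 × 0.17626 = 0.04831 m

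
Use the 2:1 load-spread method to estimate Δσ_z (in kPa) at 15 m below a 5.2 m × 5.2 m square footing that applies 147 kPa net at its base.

Δσ_z ≈ 9.74 kPa

By the 2:1 method the load spreads at 1 horizontal : 2 vertical, so at depth z the loaded area has grown by z in each plan dimension:
Δσ = qBL/((B+z)(L+z)) = 147×5.2×5.2/((5.2+15)(5.2+15)) = 9.7414 kPa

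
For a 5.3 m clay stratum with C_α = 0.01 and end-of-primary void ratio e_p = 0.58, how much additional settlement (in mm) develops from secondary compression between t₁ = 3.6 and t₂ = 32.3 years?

Secondary compression: S_s = C_α·H/(1+e_p)·log₁₀(t₂/t₁)
S_s = 0.01×5.3/(1+0.58)×log₁₀(32.3/3.6)
    = 0.03354 × 0.9529 = 0.03196 m

S_s ≈ 32 mm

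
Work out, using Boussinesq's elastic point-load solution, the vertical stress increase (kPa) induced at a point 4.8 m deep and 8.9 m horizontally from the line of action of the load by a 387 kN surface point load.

Δσ_z ≈ 0.193 kPa

Boussinesq vertical stress below a point load on an elastic half-space:
Δσ_z = 3P/(2πz²) · [1 + (r/z)²]^(−5/2)
r/z = 8.9/4.8 = 1.8542; [1+(r/z)²]^(−5/2) = 0.024102.
Δσ_z = 3×387/(2π×4.8²) × 0.024102 = 8.0199 × 0.024102 = 0.1933 kPa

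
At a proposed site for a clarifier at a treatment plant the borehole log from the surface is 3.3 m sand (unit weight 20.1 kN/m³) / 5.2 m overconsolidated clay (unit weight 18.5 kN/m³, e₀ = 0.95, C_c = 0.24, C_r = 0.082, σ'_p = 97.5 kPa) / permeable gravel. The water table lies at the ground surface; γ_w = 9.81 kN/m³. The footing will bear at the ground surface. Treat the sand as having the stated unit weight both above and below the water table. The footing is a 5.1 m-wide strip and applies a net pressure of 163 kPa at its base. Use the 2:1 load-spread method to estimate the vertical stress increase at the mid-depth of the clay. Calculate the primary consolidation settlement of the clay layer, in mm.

Mid-depth of clay below the ground surface: z = 3.3 + 5.2/2 = 5.9 m.
Total vertical stress at mid-clay: σ_v = 20.1×3.3 + 18.5×2.6 = 114.43 kPa.
Pore pressure: u = 9.81×(5.9 − 0) = 57.879 kPa.
Initial effective stress: σ'_0 = σ_v − u = 114.43 − 57.879 = 56.551 kPa.
Stress increase at mid-clay by the 2:1 spreading method:
Δσ = qB/(B+z) = 163×5.1/(5.1+5.9) = 75.573 kPa
Final effective stress: σ'_f = 56.551 + 75.573 = 132.12 kPa.
σ'_f = 132.12 > σ'_p = 97.5 kPa, so the stress path crosses the preconsolidation pressure — recompression up to σ'_p, then virgin compression beyond:
S_c = H/(1+e₀)·[C_r·log₁₀(σ'_p/σ'_0) + C_c·log₁₀(σ'_f/σ'_p)]
    = 5.2/1.95 × [0.082×log₁₀(97.5/56.551) + 0.24×log₁₀(132.12/97.5)]
    = 2.6667 × [0.019398 + 0.031671] = 0.1362 m

S_c ≈ 136 mm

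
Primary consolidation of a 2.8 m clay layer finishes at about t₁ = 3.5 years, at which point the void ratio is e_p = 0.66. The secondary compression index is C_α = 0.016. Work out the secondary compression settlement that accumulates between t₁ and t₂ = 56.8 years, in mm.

Secondary compression: S_s = C_α·H/(1+e_p)·log₁₀(t₂/t₁)
S_s = 0.016×2.8/(1+0.66)×log₁₀(56.8/3.5)
    = 0.02699 × 1.21 = 0.03266 m

S_s ≈ 32.7 mm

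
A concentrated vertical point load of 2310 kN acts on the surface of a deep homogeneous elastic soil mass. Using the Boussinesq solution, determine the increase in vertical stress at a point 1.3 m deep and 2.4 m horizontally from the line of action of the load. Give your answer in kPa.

Boussinesq vertical stress below a point load on an elastic half-space:
Δσ_z = 3P/(2πz²) · [1 + (r/z)²]^(−5/2)
r/z = 2.4/1.3 = 1.8462; [1+(r/z)²]^(−5/2) = 0.024509.
Δσ_z = 3×2310/(2π×1.3²) × 0.024509 = 652.63 × 0.024509 = 16 kPa

Δσ_z ≈ 16 kPa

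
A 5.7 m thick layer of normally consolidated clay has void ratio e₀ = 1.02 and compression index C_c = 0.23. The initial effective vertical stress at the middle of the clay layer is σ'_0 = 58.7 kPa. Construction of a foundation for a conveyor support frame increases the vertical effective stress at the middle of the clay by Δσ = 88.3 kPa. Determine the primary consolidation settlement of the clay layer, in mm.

Final effective stress: σ'_f = σ'_0 + Δσ = 58.7 + 88.3 = 147 kPa.
Normally consolidated clay, so the full stress increment lies on the virgin compression line:
S_c = C_c·H/(1+e₀)·log₁₀(σ'_f/σ'_0) = 0.23×5.7/(1+1.02)×log₁₀(147/58.7)
    = 0.64901 × 0.39868 = 0.2587 m

S_c ≈ 259 mm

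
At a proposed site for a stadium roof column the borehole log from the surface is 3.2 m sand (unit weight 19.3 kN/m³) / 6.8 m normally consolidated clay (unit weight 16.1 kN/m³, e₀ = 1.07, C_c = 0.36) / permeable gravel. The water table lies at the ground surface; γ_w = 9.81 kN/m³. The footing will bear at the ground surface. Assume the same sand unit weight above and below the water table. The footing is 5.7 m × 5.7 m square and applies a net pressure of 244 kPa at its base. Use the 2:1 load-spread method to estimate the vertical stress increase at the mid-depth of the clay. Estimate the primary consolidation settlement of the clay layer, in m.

Mid-depth of clay below the ground surface: z = 3.2 + 6.8/2 = 6.6 m.
Total vertical stress at mid-clay: σ_v = 19.3×3.2 + 16.1×3.4 = 116.5 kPa.
Pore pressure: u = 9.81×(6.6 − 0) = 64.746 kPa.
Initial effective stress: σ'_0 = σ_v − u = 116.5 − 64.746 = 51.754 kPa.
Stress increase at mid-clay by the 2:1 spreading method:
Δσ = qBL/((B+z)(L+z)) = 244×5.7×5.7/((5.7+6.6)(5.7+6.6)) = 52.4 kPa
Final effective stress: σ'_f = σ'_0 + Δσ = 51.754 + 52.4 = 104.15 kPa.
Normally consolidated clay, so the full stress increment lies on the virgin compression line:
S_c = C_c·H/(1+e₀)·log₁₀(σ'_f/σ'_0) = 0.36×6.8/(1+1.07)×log₁₀(104.15/51.754)
    = 1.1826 × 0.30372 = 0.3592 m

S_c ≈ 0.359 m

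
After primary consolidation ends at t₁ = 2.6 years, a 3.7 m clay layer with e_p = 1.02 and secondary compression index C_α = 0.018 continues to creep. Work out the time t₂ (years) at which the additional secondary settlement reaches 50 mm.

S_s = C_α·H/(1+e_p)·log₁₀(t₂/t₁) ⇒ log₁₀(t₂/t₁) = S_s·(1+e_p)/(C_α·H).
log₁₀(t₂/t₁) = 0.05 × (1+1.02) / (0.018×3.7) = 1.517
t₂ = t₁ × 10^1.517 = 2.6 × 32.85 = 85.41 years

t₂ ≈ 85.4 years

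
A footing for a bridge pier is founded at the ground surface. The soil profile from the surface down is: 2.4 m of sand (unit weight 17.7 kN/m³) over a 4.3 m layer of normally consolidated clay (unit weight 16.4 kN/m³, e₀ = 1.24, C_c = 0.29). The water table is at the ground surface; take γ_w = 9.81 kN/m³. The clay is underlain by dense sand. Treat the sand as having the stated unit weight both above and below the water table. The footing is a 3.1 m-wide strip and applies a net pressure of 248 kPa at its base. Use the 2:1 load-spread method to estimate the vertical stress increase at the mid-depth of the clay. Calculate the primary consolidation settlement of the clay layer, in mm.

Mid-depth of clay below the ground surface: z = 2.4 + 4.3/2 = 4.55 m.
Total vertical stress at mid-clay: σ_v = 17.7×2.4 + 16.4×2.15 = 77.74 kPa.
Pore pressure: u = 9.81×(4.55 − 0) = 44.636 kPa.
Initial effective stress: σ'_0 = σ_v − u = 77.74 − 44.636 = 33.104 kPa.
Stress increase at mid-clay by the 2:1 spreading method:
Δσ = qB/(B+z) = 248×3.1/(3.1+4.55) = 100.5 kPa
Final effective stress: σ'_f = σ'_0 + Δσ = 33.104 + 100.5 = 133.6 kPa.
Normally consolidated clay, so the full stress increment lies on the virgin compression line:
S_c = C_c·H/(1+e₀)·log₁₀(σ'_f/σ'_0) = 0.29×4.3/(1+1.24)×log₁₀(133.6/33.104)
    = 0.5567 × 0.60593 = 0.3373 m

S_c ≈ 337 mm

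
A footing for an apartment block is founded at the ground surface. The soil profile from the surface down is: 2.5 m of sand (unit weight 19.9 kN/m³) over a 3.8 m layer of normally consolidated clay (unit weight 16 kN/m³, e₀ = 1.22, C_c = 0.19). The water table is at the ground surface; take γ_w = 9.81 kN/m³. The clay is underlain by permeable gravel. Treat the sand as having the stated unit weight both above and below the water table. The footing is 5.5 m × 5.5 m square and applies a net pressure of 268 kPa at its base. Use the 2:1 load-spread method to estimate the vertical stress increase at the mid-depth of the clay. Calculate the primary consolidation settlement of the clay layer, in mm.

Mid-depth of clay below the ground surface: z = 2.5 + 3.8/2 = 4.4 m.
Total vertical stress at mid-clay: σ_v = 19.9×2.5 + 16×1.9 = 80.15 kPa.
Pore pressure: u = 9.81×(4.4 − 0) = 43.164 kPa.
Initial effective stress: σ'_0 = σ_v − u = 80.15 − 43.164 = 36.986 kPa.
Stress increase at mid-clay by the 2:1 spreading method:
Δσ = qBL/((B+z)(L+z)) = 268×5.5×5.5/((5.5+4.4)(5.5+4.4)) = 82.716 kPa
Final effective stress: σ'_f = σ'_0 + Δσ = 36.986 + 82.716 = 119.7 kPa.
Normally consolidated clay, so the full stress increment lies on the virgin compression line:
S_c = C_c·H/(1+e₀)·log₁₀(σ'_f/σ'_0) = 0.19×3.8/(1+1.22)×log₁₀(119.7/36.986)
    = 0.32523 × 0.51006 = 0.1659 m

S_c ≈ 166 mm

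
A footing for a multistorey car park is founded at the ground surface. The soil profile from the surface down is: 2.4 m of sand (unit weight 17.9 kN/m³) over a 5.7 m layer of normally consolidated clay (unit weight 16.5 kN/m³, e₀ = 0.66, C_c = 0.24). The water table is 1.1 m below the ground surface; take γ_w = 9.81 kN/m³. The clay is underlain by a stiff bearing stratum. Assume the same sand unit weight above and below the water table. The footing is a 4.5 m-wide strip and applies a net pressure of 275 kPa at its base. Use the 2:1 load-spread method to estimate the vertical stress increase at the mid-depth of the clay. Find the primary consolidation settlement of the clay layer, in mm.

Mid-depth of clay below the ground surface: z = 2.4 + 5.7/2 = 5.25 m.
Total vertical stress at mid-clay: σ_v = 17.9×2.4 + 16.5×2.85 = 89.985 kPa.
Pore pressure: u = 9.81×(5.25 − 1.1) = 40.712 kPa.
Initial effective stress: σ'_0 = σ_v − u = 89.985 − 40.712 = 49.273 kPa.
Stress increase at mid-clay by the 2:1 spreading method:
Δσ = qB/(B+z) = 275×4.5/(4.5+5.25) = 126.92 kPa
Final effective stress: σ'_f = σ'_0 + Δσ = 49.273 + 126.92 = 176.19 kPa.
Normally consolidated clay, so the full stress increment lies on the virgin compression line:
S_c = C_c·H/(1+e₀)·log₁₀(σ'_f/σ'_0) = 0.24×5.7/(1+0.66)×log₁₀(176.19/49.273)
    = 0.8241 × 0.55337 = 0.456 m

S_c ≈ 456 mm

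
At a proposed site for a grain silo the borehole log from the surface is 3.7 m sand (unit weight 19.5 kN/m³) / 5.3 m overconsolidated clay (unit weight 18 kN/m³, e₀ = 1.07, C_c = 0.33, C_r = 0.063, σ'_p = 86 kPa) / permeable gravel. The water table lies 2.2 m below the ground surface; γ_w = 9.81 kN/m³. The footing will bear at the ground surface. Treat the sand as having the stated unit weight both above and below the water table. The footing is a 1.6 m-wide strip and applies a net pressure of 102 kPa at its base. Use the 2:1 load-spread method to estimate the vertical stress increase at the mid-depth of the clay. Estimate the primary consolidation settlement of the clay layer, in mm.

S_c ≈ 59.9 mm

Mid-depth of clay below the ground surface: z = 3.7 + 5.3/2 = 6.35 m.
Total vertical stress at mid-clay: σ_v = 19.5×3.7 + 18×2.65 = 119.85 kPa.
Pore pressure: u = 9.81×(6.35 − 2.2) = 40.712 kPa.
Initial effective stress: σ'_0 = σ_v − u = 119.85 − 40.712 = 79.138 kPa.
Stress increase at mid-clay by the 2:1 spreading method:
Δσ = qB/(B+z) = 102×1.6/(1.6+6.35) = 20.528 kPa
Final effective stress: σ'_f = 79.138 + 20.528 = 99.666 kPa.
σ'_f = 99.666 > σ'_p = 86 kPa, so the stress path crosses the preconsolidation pressure — recompression up to σ'_p, then virgin compression beyond:
S_c = H/(1+e₀)·[C_r·log₁₀(σ'_p/σ'_0) + C_c·log₁₀(σ'_f/σ'_p)]
    = 5.3/2.07 × [0.063×log₁₀(86/79.138) + 0.33×log₁₀(99.666/86)]
    = 2.5604 × [0.0022751 + 0.021136] = 0.05994 m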